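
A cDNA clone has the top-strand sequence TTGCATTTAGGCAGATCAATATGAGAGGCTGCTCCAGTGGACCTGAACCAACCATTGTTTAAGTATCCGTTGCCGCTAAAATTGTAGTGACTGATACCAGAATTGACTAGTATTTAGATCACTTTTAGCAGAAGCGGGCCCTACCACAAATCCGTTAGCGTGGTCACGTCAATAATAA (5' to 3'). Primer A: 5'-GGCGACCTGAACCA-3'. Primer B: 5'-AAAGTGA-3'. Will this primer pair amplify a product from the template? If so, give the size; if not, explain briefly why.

No product — primer A has no binding site in the template.

Primer A (GGCGACCTGAACCA) does not match the top strand, and its reverse complement TGGTTCAGGTCGCC does not match either.
With no annealing site for primer A, no amplification occurs.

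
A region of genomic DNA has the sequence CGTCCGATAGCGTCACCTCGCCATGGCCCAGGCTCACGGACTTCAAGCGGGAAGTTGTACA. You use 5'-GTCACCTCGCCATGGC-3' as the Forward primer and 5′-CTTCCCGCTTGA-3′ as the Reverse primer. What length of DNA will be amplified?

Forward primer GTCACCTCGCCATGGC is found on the top strand at positions 12–27.
Taking the reverse complement of CTTCCCGCTTGA gives TCAAGCGGGAAG, found at positions 43–54 on the template; the primer anneals here to the top strand with its 3' end pointing upstream.
The product runs from position 12 to position 54, so its length is 54 − 12 + 1 = 43 bp.

43 bp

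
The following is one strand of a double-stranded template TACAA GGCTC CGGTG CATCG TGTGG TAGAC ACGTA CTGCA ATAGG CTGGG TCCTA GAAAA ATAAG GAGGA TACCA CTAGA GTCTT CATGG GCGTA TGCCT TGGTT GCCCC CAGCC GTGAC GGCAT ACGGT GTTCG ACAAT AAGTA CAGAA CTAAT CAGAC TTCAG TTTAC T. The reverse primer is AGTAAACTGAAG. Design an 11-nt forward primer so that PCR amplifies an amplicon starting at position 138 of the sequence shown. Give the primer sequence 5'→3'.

The reverse primer's reverse complement CTTCAGTTTACT matches the template at positions 160–171; the product starts at position 138.
The forward primer is identical to the top strand over positions 138–148: AATAAGTACAG.

5'-AATAAGTACAG-3'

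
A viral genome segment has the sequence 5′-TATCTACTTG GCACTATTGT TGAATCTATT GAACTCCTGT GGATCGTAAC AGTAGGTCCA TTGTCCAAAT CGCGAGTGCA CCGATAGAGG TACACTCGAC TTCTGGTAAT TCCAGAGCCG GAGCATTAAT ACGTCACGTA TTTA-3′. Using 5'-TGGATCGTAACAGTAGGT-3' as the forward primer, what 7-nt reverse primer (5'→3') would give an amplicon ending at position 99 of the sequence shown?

The forward primer binds at positions 40–57; the product's 3' end on the top strand is position 99.
The reverse primer anneals to the top strand over positions 93–99, i.e. to CACTCGA.
Its sequence written 5'→3' is the reverse complement: TCGAGTG.

5'-TCGAGTG-3'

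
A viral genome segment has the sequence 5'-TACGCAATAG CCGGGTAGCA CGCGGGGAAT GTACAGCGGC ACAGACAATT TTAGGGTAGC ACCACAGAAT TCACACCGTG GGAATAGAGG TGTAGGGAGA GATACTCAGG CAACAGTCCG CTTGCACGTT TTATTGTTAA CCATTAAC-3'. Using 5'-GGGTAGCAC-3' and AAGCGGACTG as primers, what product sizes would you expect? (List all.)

111 bp, 70 bp

The forward primer GGGTAGCAC matches the top strand at positions 13–21, 54–62.
The reverse primer's reverse complement is CAGTCCGCTT, matching at positions 114–123.
Each forward site pairs with the reverse site to give a product ending at position 123: sizes 111, 70 bp.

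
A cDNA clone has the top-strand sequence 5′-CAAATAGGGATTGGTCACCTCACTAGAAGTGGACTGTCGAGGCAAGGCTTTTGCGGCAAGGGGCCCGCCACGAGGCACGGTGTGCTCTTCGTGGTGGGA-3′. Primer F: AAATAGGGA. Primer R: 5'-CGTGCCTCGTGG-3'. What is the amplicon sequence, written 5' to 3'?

The forward primer matches the template at positions 2–10.
Reverse complement of the reverse primer: CCACGAGGCACG. This occurs on the top strand at positions 68–79.
The product is the template from position 2 through 79 (78 bp).

5'-AAATAGGGATTGGTCACCTCACTAGAAGTGGACTGTCGAGGCAAGGCTTTTGCGGCAAGGGGCCCGCCACGAGGCACG-3'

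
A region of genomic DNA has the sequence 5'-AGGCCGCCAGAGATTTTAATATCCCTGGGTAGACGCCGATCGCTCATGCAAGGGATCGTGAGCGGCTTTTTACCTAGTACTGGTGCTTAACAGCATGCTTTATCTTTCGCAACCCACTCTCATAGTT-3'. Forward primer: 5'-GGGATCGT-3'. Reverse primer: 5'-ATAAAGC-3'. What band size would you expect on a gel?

52 bp

The forward primer matches the template at positions 52–59.
Reverse complement of the reverse primer: GCTTTAT. This occurs on the top strand at positions 97–103.
Amplicon spans positions 52–103: 52 bp.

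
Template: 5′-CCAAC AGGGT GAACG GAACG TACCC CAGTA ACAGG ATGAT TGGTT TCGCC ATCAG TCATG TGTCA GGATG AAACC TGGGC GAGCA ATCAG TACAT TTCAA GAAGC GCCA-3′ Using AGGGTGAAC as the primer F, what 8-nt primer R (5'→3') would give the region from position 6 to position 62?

5'-CACATGAC-3'

The product's 3' end on the top strand is position 62.
The reverse primer anneals to the top strand over positions 55–62, i.e. to GTCATGTG.
Its sequence written 5'→3' is the reverse complement: CACATGAC.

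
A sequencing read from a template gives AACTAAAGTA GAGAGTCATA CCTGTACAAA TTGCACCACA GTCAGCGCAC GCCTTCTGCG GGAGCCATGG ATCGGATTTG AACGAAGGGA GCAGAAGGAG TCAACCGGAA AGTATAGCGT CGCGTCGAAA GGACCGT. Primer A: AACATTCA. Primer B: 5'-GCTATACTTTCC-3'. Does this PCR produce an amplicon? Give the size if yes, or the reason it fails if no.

Primer A (AACATTCA) does not match the top strand, and its reverse complement TGAATGTT does not match either.
With no annealing site for primer A, no amplification occurs.

No product — primer A has no binding site in the template.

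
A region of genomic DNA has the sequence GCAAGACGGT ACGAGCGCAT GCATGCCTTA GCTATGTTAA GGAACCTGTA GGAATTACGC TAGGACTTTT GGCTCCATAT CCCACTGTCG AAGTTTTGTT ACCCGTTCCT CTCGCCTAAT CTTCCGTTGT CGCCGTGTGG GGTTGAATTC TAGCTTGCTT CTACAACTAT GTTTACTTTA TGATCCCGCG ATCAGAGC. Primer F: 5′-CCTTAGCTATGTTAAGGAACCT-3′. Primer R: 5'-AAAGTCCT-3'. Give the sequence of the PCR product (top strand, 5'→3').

Forward primer CCTTAGCTATGTTAAGGAACCT is found on the top strand at positions 26–47.
Taking the reverse complement of AAAGTCCT gives AGGACTTT, found at positions 62–69 on the template; the primer anneals here to the top strand with its 3' end pointing upstream.
The product is the template from position 26 through 69 (44 bp).

5'-CCTTAGCTATGTTAAGGAACCTGTAGGAATTACGCTAGGACTTT-3'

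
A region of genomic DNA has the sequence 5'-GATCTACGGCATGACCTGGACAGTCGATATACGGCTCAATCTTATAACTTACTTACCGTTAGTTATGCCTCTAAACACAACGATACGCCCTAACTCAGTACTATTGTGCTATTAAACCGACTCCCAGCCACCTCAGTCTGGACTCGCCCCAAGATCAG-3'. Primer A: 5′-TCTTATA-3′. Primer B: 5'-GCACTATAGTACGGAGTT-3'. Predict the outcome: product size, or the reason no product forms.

No product — primer B has no binding site in the template.

Primer B (GCACTATAGTACGGAGTT) does not match the top strand, and its reverse complement AACTCCGTACTATAGTGC does not match either.
With no annealing site for primer B, no amplification occurs.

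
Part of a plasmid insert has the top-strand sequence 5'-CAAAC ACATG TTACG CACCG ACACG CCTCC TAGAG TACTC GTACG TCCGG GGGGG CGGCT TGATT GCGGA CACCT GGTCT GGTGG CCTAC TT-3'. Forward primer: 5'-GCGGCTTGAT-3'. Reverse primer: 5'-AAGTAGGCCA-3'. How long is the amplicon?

38 bp

The forward primer matches the template at positions 55–64.
Taking the reverse complement of AAGTAGGCCA gives TGGCCTACTT, found at positions 83–92 on the template; the primer anneals here to the top strand with its 3' end pointing upstream.
Amplicon spans positions 55–92: 38 bp.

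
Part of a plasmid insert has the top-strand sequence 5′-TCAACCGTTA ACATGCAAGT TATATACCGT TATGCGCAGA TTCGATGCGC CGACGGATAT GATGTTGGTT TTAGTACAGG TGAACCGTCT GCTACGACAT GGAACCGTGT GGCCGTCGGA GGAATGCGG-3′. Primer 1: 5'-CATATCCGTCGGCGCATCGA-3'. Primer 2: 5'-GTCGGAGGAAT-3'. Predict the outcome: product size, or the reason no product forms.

No product — the primers' 3' ends point away from each other.

Primer 1 (CATATCCGTCGGCGCATCGA) has reverse complement TCGATGCGCCGACGGATATG, which matches the top strand at positions 42–61; primer 1 anneals to the top strand there with its 3' end pointing upstream toward position 42.
Primer 2 (GTCGGAGGAAT) matches the top strand directly at positions 115–125; it anneals to the bottom strand with its 3' end pointing downstream toward position 125.
The 3' ends diverge (primer 1 extends toward position 1, primer 2 toward position 129), so the primers never converge on a shared product.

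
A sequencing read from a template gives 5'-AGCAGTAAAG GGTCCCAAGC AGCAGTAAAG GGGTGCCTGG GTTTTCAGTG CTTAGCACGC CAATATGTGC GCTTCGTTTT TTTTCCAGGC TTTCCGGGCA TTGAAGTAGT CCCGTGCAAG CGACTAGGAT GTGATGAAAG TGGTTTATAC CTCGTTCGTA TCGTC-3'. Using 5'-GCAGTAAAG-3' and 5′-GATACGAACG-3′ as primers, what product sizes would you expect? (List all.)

161 bp, 141 bp

The forward primer GCAGTAAAG matches the top strand at positions 2–10, 22–30.
The reverse primer's reverse complement is CGTTCGTATC, matching at positions 153–162.
Each forward site pairs with the reverse site to give a product ending at position 162: sizes 161, 141 bp.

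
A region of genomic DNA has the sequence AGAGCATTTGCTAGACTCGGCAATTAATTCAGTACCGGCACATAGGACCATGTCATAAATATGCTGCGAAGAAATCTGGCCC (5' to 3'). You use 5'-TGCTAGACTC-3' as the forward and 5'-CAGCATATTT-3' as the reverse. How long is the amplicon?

58 bp

Scanning the template, TGCTAGACTC occurs at positions 9–18; this primer anneals to the bottom strand there with its 3' end pointing downstream.
Taking the reverse complement of CAGCATATTT gives AAATATGCTG, found at positions 57–66 on the template; the primer anneals here to the top strand with its 3' end pointing upstream.
Product length = (reverse-primer end) − (forward-primer start) + 1 = 66 − 9 + 1 = 58 bp.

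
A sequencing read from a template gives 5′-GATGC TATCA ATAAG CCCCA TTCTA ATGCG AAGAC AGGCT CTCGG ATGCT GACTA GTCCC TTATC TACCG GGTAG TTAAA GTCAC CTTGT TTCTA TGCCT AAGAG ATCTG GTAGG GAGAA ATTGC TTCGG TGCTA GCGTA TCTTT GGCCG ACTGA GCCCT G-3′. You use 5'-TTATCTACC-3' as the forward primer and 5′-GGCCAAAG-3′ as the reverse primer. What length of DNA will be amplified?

The forward primer matches the template at positions 61–69.
The reverse primer's reverse complement is CTTTGGCC, which matches the template at positions 142–149.
Amplicon spans positions 61–149: 89 bp.

89 bp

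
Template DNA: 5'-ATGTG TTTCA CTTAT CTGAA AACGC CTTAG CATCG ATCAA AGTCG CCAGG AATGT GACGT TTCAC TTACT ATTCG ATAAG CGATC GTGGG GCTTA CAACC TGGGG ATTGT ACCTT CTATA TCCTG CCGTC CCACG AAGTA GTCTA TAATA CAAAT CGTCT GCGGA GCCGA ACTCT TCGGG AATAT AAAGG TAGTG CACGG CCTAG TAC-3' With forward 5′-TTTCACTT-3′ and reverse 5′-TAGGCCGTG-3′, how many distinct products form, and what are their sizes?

The forward primer TTTCACTT matches the top strand at positions 6–13, 60–67.
The reverse primer's reverse complement is CACGGCCTA, matching at positions 196–204.
Each forward site pairs with the reverse site to give a product ending at position 204: sizes 199, 145 bp.

Two products: 199 bp, 145 bp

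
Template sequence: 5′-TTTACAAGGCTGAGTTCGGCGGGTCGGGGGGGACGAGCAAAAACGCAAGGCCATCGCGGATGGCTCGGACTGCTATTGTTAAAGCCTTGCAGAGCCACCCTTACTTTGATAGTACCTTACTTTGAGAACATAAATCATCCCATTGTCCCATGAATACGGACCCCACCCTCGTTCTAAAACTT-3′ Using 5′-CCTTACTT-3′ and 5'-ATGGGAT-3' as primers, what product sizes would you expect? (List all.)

45 bp, 29 bp

The forward primer CCTTACTT matches the top strand at positions 99–106, 115–122.
The reverse primer's reverse complement is ATCCCAT, matching at positions 137–143.
Each forward site pairs with the reverse site to give a product ending at position 143: sizes 45, 29 bp.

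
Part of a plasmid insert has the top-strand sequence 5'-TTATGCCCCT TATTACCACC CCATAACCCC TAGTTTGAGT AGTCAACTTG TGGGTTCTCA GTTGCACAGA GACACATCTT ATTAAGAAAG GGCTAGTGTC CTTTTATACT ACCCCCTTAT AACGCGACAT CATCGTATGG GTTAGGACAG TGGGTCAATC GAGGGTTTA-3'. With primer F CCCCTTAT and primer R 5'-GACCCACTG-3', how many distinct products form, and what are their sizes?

Two products: 151 bp, 44 bp

The forward primer CCCCTTAT matches the top strand at positions 6–13, 113–120.
The reverse primer's reverse complement is CAGTGGGTC, matching at positions 148–156.
Each forward site pairs with the reverse site to give a product ending at position 156: sizes 151, 44 bp.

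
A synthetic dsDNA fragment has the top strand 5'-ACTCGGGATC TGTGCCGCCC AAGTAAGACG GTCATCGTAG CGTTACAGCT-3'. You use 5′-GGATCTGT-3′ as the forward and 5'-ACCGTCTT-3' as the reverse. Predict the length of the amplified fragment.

27 bp

The forward primer matches the template at positions 6–13.
The reverse primer's reverse complement is AAGACGGT, which matches the template at positions 25–32.
Amplicon spans positions 6–32: 27 bp.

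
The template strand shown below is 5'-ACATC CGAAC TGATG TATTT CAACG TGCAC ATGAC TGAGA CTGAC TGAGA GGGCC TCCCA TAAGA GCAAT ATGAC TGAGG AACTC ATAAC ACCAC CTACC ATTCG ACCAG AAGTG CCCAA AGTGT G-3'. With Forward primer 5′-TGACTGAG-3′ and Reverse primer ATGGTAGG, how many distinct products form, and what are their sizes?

The forward primer TGACTGAG matches the top strand at positions 32–39, 42–49, 72–79.
The reverse primer's reverse complement is CCTACCAT, matching at positions 95–102.
Each forward site pairs with the reverse site to give a product ending at position 102: sizes 71, 61, 31 bp.

Three products: 71 bp, 61 bp, 31 bp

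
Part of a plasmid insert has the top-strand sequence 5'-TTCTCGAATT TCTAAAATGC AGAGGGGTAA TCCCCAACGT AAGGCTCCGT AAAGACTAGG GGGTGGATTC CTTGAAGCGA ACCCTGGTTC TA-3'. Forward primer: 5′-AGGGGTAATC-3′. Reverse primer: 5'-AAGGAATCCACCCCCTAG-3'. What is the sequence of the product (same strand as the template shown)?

5'-AGGGGTAATCCCCAACGTAAGGCTCCGTAAAGACTAGGGGGTGGATTCCTT-3'

Scanning the template, AGGGGTAATC occurs at positions 23–32; this primer anneals to the bottom strand there with its 3' end pointing downstream.
Reverse complement of the reverse primer: CTAGGGGGTGGATTCCTT. This occurs on the top strand at positions 56–73.
The product is the template from position 23 through 73 (51 bp).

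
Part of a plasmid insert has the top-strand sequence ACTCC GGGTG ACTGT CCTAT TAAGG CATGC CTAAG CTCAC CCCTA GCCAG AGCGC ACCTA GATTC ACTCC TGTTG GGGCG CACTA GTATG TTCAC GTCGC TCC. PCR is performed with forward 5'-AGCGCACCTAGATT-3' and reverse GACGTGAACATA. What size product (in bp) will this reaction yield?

Scanning the template, AGCGCACCTAGATT occurs at positions 51–64; this primer anneals to the bottom strand there with its 3' end pointing downstream.
The reverse primer's reverse complement is TATGTTCACGTC, which matches the template at positions 87–98.
The product runs from position 51 to position 98, so its length is 98 − 51 + 1 = 48 bp.

48 bp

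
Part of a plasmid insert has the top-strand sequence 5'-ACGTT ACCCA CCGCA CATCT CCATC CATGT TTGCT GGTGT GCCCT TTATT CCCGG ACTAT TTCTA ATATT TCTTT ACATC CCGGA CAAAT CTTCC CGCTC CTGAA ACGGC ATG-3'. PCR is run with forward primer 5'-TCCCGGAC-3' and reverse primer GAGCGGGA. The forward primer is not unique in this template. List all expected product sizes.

51 bp, 22 bp

The forward primer TCCCGGAC matches the top strand at positions 50–57, 79–86.
The reverse primer's reverse complement is TCCCGCTC, matching at positions 93–100.
Each forward site pairs with the reverse site to give a product ending at position 100: sizes 51, 22 bp.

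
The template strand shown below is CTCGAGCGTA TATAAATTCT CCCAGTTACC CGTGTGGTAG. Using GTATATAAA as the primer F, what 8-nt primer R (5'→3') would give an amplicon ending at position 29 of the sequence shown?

The forward primer binds at positions 8–16; the product's 3' end on the top strand is position 29.
The reverse primer anneals to the top strand over positions 22–29, i.e. to CCAGTTAC.
Its sequence written 5'→3' is the reverse complement: GTAACTGG.

5'-GTAACTGG-3'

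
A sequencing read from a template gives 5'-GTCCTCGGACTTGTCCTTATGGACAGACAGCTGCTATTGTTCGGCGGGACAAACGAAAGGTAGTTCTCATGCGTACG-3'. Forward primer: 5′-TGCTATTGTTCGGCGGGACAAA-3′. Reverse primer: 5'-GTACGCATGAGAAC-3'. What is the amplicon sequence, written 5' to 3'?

The forward primer matches the template at positions 32–53.
Taking the reverse complement of GTACGCATGAGAAC gives GTTCTCATGCGTAC, found at positions 63–76 on the template; the primer anneals here to the top strand with its 3' end pointing upstream.
The product is the template from position 32 through 76 (45 bp).

5'-TGCTATTGTTCGGCGGGACAAACGAAAGGTAGTTCTCATGCGTAC-3'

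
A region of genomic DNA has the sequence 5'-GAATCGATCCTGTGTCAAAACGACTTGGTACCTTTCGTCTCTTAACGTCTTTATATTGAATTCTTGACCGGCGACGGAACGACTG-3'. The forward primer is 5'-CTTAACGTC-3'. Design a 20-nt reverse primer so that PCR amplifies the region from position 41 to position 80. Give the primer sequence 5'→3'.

5'-GTTCCGTCGCCGGTCAAGAA-3'

The product's 3' end on the top strand is position 80.
The reverse primer anneals to the top strand over positions 61–80, i.e. to TTCTTGACCGGCGACGGAAC.
Its sequence written 5'→3' is the reverse complement: GTTCCGTCGCCGGTCAAGAA.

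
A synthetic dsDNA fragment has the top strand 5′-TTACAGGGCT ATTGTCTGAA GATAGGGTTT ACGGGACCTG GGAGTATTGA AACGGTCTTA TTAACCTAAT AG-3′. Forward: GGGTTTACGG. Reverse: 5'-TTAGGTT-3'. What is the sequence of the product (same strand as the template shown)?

Scanning the template, GGGTTTACGG occurs at positions 25–34; this primer anneals to the bottom strand there with its 3' end pointing downstream.
Taking the reverse complement of TTAGGTT gives AACCTAA, found at positions 63–69 on the template; the primer anneals here to the top strand with its 3' end pointing upstream.
The product is the template from position 25 through 69 (45 bp).

5'-GGGTTTACGGGACCTGGGAGTATTGAAACGGTCTTATTAACCTAA-3'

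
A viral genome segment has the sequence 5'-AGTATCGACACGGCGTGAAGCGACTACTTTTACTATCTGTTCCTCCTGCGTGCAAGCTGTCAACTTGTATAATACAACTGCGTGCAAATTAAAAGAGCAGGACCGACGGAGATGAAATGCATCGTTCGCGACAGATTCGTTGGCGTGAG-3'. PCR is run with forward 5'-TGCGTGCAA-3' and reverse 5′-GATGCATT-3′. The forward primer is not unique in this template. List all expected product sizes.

77 bp, 45 bp

The forward primer TGCGTGCAA matches the top strand at positions 47–55, 79–87.
The reverse primer's reverse complement is AATGCATC, matching at positions 116–123.
Each forward site pairs with the reverse site to give a product ending at position 123: sizes 77, 45 bp.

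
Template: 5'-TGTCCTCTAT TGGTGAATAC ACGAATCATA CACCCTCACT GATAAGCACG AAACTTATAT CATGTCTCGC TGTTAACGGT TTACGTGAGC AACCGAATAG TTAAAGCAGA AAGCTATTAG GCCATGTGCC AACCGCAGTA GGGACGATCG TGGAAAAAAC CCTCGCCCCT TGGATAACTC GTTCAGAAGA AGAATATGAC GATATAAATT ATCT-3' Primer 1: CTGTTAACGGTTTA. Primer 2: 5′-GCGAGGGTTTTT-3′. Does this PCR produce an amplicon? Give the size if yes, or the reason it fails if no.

Yes — a 97 bp product.

Primer 1 (CTGTTAACGGTTTA) matches the top strand at positions 70–83; it acts as a forward primer.
Primer 2's reverse complement is AAAAACCCTCGC, matching the top strand at positions 155–166; it acts as a reverse primer.
The 3' ends face each other across positions 70–166, giving a 97 bp product.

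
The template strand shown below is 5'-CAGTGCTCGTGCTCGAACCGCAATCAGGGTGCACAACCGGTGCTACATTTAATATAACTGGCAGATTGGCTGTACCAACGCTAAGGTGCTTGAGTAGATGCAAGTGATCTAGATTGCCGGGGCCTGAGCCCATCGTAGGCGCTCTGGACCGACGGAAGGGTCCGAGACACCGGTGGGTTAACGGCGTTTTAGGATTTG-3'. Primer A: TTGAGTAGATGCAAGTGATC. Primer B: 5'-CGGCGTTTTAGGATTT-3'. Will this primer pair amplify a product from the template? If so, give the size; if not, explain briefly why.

No product — both primers anneal to the same strand and extend in the same direction.

Primer A (TTGAGTAGATGCAAGTGATC) matches the top strand at positions 90–109 (3' end points downstream).
Primer B (CGGCGTTTTAGGATTT) also matches the top strand directly, at positions 182–197 — its reverse complement AAATCCTAAAACGCCG is not present.
Both primers anneal to the bottom strand with 3' ends pointing the same way, so neither can prime synthesis back toward the other.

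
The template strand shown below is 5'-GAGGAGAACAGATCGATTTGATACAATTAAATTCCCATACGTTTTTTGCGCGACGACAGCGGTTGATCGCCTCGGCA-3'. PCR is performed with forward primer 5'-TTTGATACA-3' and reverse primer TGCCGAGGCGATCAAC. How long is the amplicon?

61 bp

Scanning the template, TTTGATACA occurs at positions 17–25; this primer anneals to the bottom strand there with its 3' end pointing downstream.
The reverse primer's reverse complement is GTTGATCGCCTCGGCA, which matches the template at positions 62–77.
Product length = (reverse-primer end) − (forward-primer start) + 1 = 77 − 17 + 1 = 61 bp.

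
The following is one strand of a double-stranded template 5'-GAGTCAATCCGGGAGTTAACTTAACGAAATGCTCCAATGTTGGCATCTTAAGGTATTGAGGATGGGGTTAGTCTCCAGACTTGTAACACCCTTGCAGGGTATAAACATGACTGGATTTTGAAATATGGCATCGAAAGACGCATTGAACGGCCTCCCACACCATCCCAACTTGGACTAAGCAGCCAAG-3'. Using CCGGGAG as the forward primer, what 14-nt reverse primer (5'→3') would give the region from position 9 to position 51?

The product's 3' end on the top strand is position 51.
The reverse primer anneals to the top strand over positions 38–51, i.e. to TGTTGGCATCTTAA.
Its sequence written 5'→3' is the reverse complement: TTAAGATGCCAACA.

5'-TTAAGATGCCAACA-3'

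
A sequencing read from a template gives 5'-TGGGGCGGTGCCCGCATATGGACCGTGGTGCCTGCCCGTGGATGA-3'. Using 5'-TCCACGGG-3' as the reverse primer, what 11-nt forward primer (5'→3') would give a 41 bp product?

The reverse primer's reverse complement CCCGTGGA matches the template at positions 35–42, so the product ends at position 42.
A 41 bp product then starts at position 42 − 41 + 1 = 2.
The forward primer is identical to the top strand there: GGGGCGGTGCC.

5'-GGGGCGGTGCC-3'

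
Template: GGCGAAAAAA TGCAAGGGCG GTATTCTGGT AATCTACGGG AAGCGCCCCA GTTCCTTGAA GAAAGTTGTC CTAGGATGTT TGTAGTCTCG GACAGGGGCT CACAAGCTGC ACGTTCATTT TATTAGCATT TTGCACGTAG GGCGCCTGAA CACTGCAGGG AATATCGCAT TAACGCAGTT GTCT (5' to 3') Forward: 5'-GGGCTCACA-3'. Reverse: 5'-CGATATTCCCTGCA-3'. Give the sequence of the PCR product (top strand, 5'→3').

Scanning the template, GGGCTCACA occurs at positions 96–104; this primer anneals to the bottom strand there with its 3' end pointing downstream.
Taking the reverse complement of CGATATTCCCTGCA gives TGCAGGGAATATCG, found at positions 154–167 on the template; the primer anneals here to the top strand with its 3' end pointing upstream.
The product is the template from position 96 through 167 (72 bp).

5'-GGGCTCACAAGCTGCACGTTCATTTTATTAGCATTTTGCACGTAGGGCGCCTGAACACTGCAGGGAATATCG-3'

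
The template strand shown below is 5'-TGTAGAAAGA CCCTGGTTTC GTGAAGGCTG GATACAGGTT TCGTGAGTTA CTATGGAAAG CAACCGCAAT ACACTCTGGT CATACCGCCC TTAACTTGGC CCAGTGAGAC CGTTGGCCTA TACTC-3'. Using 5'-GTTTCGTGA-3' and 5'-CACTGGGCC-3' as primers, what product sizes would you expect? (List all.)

91 bp, 69 bp

The forward primer GTTTCGTGA matches the top strand at positions 16–24, 38–46.
The reverse primer's reverse complement is GGCCCAGTG, matching at positions 98–106.
Each forward site pairs with the reverse site to give a product ending at position 106: sizes 91, 69 bp.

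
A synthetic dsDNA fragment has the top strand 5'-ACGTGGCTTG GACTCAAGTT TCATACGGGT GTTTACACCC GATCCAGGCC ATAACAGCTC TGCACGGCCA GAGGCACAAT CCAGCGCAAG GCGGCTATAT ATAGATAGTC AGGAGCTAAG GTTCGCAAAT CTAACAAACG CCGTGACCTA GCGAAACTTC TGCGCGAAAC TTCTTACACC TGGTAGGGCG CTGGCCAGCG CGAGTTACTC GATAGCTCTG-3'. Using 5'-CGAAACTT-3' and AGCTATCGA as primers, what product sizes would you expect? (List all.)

The forward primer CGAAACTT matches the top strand at positions 152–159, 165–172.
The reverse primer's reverse complement is TCGATAGCT, matching at positions 209–217.
Each forward site pairs with the reverse site to give a product ending at position 217: sizes 66, 53 bp.

66 bp, 53 bp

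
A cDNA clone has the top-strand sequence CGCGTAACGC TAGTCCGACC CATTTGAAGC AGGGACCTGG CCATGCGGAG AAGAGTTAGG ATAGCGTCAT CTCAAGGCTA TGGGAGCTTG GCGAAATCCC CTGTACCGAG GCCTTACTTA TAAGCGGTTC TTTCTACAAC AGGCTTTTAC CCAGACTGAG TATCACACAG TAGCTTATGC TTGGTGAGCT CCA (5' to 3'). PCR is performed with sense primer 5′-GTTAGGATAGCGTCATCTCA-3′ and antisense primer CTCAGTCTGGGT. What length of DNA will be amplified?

106 bp

Forward primer GTTAGGATAGCGTCATCTCA is found on the top strand at positions 55–74.
The reverse primer's reverse complement is ACCCAGACTGAG, which matches the template at positions 149–160.
Product length = (reverse-primer end) − (forward-primer start) + 1 = 160 − 55 + 1 = 106 bp.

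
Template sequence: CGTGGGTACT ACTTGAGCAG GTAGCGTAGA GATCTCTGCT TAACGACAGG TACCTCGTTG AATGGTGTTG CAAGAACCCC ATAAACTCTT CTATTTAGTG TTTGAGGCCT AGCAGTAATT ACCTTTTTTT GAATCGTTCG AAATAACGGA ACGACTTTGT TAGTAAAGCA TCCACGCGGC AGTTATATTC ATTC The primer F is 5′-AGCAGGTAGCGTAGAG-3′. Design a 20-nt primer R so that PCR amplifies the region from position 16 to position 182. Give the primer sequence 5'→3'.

The product's 3' end on the top strand is position 182.
The reverse primer anneals to the top strand over positions 163–182, i.e. to GTAAAGCATCCACGCGGCAG.
Its sequence written 5'→3' is the reverse complement: CTGCCGCGTGGATGCTTTAC.

5'-CTGCCGCGTGGATGCTTTAC-3'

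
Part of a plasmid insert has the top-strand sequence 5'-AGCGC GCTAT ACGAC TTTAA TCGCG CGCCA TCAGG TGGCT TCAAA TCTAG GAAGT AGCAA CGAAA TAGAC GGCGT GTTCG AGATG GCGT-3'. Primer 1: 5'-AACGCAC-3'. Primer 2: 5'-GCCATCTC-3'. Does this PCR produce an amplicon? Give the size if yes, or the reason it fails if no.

No product — primer 1 has no binding site in the template.

Primer 1 (AACGCAC) does not match the top strand, and its reverse complement GTGCGTT does not match either.
With no annealing site for primer 1, no amplification occurs.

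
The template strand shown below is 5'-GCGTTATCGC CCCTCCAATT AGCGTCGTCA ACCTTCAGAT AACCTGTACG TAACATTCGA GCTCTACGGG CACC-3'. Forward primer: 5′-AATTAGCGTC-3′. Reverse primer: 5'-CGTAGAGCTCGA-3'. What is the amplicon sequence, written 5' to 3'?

Forward primer AATTAGCGTC is found on the top strand at positions 17–26.
Reverse complement of the reverse primer: TCGAGCTCTACG. This occurs on the top strand at positions 57–68.
The product is the template from position 17 through 68 (52 bp).

5'-AATTAGCGTCGTCAACCTTCAGATAACCTGTACGTAACATTCGAGCTCTACG-3'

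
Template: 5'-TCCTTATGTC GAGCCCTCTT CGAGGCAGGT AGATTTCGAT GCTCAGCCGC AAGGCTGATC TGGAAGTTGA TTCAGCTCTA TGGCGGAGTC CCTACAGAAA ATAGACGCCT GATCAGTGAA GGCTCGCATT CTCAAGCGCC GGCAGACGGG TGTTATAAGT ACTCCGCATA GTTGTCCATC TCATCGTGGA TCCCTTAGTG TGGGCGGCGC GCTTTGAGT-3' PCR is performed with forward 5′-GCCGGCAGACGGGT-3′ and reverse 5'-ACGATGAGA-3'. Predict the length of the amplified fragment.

Forward primer GCCGGCAGACGGGT is found on the top strand at positions 138–151.
The reverse primer's reverse complement is TCTCATCGT, which matches the template at positions 179–187.
The product runs from position 138 to position 187, so its length is 187 − 138 + 1 = 50 bp.

50 bp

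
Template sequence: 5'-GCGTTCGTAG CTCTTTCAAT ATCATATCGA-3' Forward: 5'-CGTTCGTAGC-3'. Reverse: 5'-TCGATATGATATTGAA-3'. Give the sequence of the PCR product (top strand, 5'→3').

The forward primer matches the template at positions 2–11.
The reverse primer's reverse complement is TTCAATATCATATCGA, which matches the template at positions 15–30.
The product is the template from position 2 through 30 (29 bp).

5'-CGTTCGTAGCTCTTTCAATATCATATCGA-3'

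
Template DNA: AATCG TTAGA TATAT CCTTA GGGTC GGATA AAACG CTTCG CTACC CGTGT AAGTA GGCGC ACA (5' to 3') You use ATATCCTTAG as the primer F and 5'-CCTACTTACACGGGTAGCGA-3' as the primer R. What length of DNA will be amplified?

46 bp

Forward primer ATATCCTTAG is found on the top strand at positions 12–21.
Reverse complement of the reverse primer: TCGCTACCCGTGTAAGTAGG. This occurs on the top strand at positions 38–57.
Amplicon spans positions 12–57: 46 bp.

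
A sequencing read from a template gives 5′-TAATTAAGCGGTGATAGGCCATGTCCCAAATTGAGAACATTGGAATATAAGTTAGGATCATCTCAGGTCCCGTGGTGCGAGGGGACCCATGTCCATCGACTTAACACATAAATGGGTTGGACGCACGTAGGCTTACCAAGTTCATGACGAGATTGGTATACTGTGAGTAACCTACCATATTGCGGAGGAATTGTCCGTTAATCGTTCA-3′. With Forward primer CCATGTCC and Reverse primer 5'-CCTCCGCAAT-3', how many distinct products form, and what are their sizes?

The forward primer CCATGTCC matches the top strand at positions 19–26, 87–94.
The reverse primer's reverse complement is ATTGCGGAGG, matching at positions 179–188.
Each forward site pairs with the reverse site to give a product ending at position 188: sizes 170, 102 bp.

Two products: 170 bp, 102 bp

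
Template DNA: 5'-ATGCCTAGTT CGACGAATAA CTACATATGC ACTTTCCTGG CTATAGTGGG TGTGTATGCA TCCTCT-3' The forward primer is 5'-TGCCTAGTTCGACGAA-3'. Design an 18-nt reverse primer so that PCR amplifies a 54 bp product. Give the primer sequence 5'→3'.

5'-ACACACCCACTATAGCCA-3'

The forward primer binds at positions 2–17, so a 54 bp product ends at position 2 + 54 − 1 = 55.
The reverse primer anneals to the top strand over positions 38–55, i.e. to TGGCTATAGTGGGTGTGT.
Its sequence written 5'→3' is the reverse complement: ACACACCCACTATAGCCA.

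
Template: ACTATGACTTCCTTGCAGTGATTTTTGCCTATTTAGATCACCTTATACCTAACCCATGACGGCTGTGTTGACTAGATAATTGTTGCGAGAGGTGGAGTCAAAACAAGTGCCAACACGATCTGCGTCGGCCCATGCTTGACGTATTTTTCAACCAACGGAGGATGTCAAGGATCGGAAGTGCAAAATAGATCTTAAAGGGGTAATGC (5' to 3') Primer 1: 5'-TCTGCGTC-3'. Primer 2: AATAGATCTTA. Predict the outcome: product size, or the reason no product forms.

Primer 1 (TCTGCGTC) matches the top strand at positions 119–126 (3' end points downstream).
Primer 2 (AATAGATCTTA) also matches the top strand directly, at positions 184–194 — its reverse complement TAAGATCTATT is not present.
Both primers anneal to the bottom strand with 3' ends pointing the same way, so neither can prime synthesis back toward the other.

No product — both primers anneal to the same strand and extend in the same direction.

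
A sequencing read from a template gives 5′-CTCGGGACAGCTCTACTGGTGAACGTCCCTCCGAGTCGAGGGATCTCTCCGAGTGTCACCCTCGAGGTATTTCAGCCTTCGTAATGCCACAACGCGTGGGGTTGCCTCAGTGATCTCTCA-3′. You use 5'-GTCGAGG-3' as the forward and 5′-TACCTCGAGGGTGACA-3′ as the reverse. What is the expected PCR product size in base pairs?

35 bp

Forward primer GTCGAGG is found on the top strand at positions 35–41.
Reverse complement of the reverse primer: TGTCACCCTCGAGGTA. This occurs on the top strand at positions 54–69.
Amplicon spans positions 35–69: 35 bp.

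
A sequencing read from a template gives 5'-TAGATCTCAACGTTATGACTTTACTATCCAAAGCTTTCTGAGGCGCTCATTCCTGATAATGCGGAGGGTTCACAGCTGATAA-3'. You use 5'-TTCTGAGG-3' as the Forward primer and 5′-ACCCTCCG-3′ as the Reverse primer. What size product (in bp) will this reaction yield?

Scanning the template, TTCTGAGG occurs at positions 36–43; this primer anneals to the bottom strand there with its 3' end pointing downstream.
The reverse primer's reverse complement is CGGAGGGT, which matches the template at positions 62–69.
The product runs from position 36 to position 69, so its length is 69 − 36 + 1 = 34 bp.

34 bp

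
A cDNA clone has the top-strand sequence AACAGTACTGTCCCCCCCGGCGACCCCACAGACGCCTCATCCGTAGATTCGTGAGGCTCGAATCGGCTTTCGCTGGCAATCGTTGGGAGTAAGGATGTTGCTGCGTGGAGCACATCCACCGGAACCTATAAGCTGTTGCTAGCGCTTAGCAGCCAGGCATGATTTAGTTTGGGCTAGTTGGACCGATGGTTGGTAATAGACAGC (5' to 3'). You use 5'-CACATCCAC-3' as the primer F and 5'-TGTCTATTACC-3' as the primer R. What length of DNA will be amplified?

92 bp

Scanning the template, CACATCCAC occurs at positions 111–119; this primer anneals to the bottom strand there with its 3' end pointing downstream.
The reverse primer's reverse complement is GGTAATAGACA, which matches the template at positions 192–202.
The product runs from position 111 to position 202, so its length is 202 − 111 + 1 = 92 bp.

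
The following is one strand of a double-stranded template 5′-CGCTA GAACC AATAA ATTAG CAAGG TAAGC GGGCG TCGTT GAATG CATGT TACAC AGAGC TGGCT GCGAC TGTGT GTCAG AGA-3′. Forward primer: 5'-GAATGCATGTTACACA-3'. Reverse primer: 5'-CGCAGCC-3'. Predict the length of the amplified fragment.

Forward primer GAATGCATGTTACACA is found on the top strand at positions 41–56.
Reverse complement of the reverse primer: GGCTGCG. This occurs on the top strand at positions 62–68.
Product length = (reverse-primer end) − (forward-primer start) + 1 = 68 − 41 + 1 = 28 bp.

28 bp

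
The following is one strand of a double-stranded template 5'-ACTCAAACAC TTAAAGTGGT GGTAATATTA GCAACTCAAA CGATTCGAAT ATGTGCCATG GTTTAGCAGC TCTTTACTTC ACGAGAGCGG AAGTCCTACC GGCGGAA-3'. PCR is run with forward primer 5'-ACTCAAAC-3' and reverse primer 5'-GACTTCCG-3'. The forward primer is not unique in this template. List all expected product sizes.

95 bp, 62 bp

The forward primer ACTCAAAC matches the top strand at positions 1–8, 34–41.
The reverse primer's reverse complement is CGGAAGTC, matching at positions 88–95.
Each forward site pairs with the reverse site to give a product ending at position 95: sizes 95, 62 bp.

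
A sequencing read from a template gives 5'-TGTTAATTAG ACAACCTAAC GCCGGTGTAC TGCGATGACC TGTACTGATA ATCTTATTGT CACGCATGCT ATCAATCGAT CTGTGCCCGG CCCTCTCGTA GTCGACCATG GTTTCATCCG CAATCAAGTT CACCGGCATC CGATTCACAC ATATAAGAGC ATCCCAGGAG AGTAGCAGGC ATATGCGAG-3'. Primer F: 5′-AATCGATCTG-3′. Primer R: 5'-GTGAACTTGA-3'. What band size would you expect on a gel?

Forward primer AATCGATCTG is found on the top strand at positions 74–83.
The reverse primer's reverse complement is TCAAGTTCAC, which matches the template at positions 124–133.
Product length = (reverse-primer end) − (forward-primer start) + 1 = 133 − 74 + 1 = 60 bp.

60 bp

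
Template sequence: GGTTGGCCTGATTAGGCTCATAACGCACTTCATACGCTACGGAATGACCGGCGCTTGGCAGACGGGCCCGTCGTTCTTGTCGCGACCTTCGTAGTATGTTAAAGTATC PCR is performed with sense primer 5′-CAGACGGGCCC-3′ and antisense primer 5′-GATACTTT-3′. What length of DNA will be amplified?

The forward primer matches the template at positions 59–69.
Taking the reverse complement of GATACTTT gives AAAGTATC, found at positions 101–108 on the template; the primer anneals here to the top strand with its 3' end pointing upstream.
Product length = (reverse-primer end) − (forward-primer start) + 1 = 108 − 59 + 1 = 50 bp.

50 bp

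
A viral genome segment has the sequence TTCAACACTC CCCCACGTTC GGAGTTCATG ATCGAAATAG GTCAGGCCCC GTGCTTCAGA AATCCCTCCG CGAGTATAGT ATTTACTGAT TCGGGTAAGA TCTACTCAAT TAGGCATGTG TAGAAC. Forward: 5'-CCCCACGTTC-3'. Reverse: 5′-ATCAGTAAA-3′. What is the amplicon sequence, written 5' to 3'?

5'-CCCCACGTTCGGAGTTCATGATCGAAATAGGTCAGGCCCCGTGCTTCAGAAATCCCTCCGCGAGTATAGTATTTACTGAT-3'

Scanning the template, CCCCACGTTC occurs at positions 11–20; this primer anneals to the bottom strand there with its 3' end pointing downstream.
The reverse primer's reverse complement is TTTACTGAT, which matches the template at positions 82–90.
The product is the template from position 11 through 90 (80 bp).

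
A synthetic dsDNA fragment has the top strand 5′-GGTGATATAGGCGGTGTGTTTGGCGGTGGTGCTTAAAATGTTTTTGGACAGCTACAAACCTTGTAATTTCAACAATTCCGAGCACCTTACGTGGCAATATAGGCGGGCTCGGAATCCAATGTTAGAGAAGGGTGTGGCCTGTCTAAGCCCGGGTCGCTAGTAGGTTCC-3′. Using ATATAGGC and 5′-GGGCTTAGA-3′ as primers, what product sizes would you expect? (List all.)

The forward primer ATATAGGC matches the top strand at positions 5–12, 97–104.
The reverse primer's reverse complement is TCTAAGCCC, matching at positions 142–150.
Each forward site pairs with the reverse site to give a product ending at position 150: sizes 146, 54 bp.

146 bp, 54 bp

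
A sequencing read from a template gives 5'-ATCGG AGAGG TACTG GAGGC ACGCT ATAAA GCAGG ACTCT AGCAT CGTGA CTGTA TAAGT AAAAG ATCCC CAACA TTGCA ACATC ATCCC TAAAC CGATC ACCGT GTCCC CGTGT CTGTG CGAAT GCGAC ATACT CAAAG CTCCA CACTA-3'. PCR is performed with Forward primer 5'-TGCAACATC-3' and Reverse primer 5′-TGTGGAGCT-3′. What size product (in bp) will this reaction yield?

Forward primer TGCAACATC is found on the top strand at positions 77–85.
Taking the reverse complement of TGTGGAGCT gives AGCTCCACA, found at positions 139–147 on the template; the primer anneals here to the top strand with its 3' end pointing upstream.
Product length = (reverse-primer end) − (forward-primer start) + 1 = 147 − 77 + 1 = 71 bp.

71 bp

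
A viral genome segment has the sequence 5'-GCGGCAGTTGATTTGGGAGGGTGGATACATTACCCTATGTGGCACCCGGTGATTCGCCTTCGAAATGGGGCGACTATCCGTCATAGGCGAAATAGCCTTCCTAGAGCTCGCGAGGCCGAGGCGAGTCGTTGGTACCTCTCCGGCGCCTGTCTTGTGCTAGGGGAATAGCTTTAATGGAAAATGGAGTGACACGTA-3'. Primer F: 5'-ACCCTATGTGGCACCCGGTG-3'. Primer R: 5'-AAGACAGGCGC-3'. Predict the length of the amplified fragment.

122 bp

The forward primer matches the template at positions 32–51.
Taking the reverse complement of AAGACAGGCGC gives GCGCCTGTCTT, found at positions 143–153 on the template; the primer anneals here to the top strand with its 3' end pointing upstream.
Product length = (reverse-primer end) − (forward-primer start) + 1 = 153 − 32 + 1 = 122 bp.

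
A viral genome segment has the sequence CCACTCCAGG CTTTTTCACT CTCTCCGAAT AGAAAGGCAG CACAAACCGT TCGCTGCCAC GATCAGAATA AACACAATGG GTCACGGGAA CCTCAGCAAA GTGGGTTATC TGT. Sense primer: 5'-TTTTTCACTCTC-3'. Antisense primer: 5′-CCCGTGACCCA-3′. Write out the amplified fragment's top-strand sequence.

Scanning the template, TTTTTCACTCTC occurs at positions 12–23; this primer anneals to the bottom strand there with its 3' end pointing downstream.
Reverse complement of the reverse primer: TGGGTCACGGG. This occurs on the top strand at positions 78–88.
The product is the template from position 12 through 88 (77 bp).

5'-TTTTTCACTCTCTCCGAATAGAAAGGCAGCACAAACCGTTCGCTGCCACGATCAGAATAAACACAATGGGTCACGGG-3'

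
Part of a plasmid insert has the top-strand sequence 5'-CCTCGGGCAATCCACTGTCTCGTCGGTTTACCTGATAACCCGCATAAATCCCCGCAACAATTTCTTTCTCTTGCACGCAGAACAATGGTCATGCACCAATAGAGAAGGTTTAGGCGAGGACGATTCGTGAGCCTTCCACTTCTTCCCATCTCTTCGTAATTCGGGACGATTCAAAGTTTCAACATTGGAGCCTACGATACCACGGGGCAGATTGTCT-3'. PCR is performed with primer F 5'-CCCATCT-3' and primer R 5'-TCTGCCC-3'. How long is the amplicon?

Forward primer CCCATCT is found on the top strand at positions 145–151.
Reverse complement of the reverse primer: GGGCAGA. This occurs on the top strand at positions 205–211.
Amplicon spans positions 145–211: 67 bp.

67 bp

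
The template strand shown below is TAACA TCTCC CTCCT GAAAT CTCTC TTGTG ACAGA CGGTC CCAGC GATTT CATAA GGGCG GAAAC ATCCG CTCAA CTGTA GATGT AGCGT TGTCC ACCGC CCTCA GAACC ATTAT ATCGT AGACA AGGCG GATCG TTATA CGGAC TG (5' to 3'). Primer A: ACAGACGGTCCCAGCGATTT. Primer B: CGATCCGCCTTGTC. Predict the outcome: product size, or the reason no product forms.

Yes — a 105 bp product.

Primer A (ACAGACGGTCCCAGCGATTT) matches the top strand at positions 31–50; it acts as a forward primer.
Primer B's reverse complement is GACAAGGCGGATCG, matching the top strand at positions 122–135; it acts as a reverse primer.
The 3' ends face each other across positions 31–135, giving a 105 bp product.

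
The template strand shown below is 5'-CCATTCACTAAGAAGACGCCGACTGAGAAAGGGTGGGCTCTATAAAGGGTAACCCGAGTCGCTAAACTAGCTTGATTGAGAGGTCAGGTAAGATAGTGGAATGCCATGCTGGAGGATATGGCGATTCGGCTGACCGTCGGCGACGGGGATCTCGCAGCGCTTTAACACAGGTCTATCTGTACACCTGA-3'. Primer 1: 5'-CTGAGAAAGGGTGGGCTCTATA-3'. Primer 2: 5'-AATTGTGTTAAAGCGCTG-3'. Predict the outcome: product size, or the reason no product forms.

Primer 2 (AATTGTGTTAAAGCGCTG) does not match the top strand, and its reverse complement CAGCGCTTTAACACAATT does not match either.
With no annealing site for primer 2, no amplification occurs.

No product — primer 2 has no binding site in the template.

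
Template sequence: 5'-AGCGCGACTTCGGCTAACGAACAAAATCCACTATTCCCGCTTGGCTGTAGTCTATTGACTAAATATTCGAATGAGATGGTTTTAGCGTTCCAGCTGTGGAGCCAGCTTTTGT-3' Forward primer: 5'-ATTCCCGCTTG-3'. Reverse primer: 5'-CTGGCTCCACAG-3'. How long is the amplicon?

Scanning the template, ATTCCCGCTTG occurs at positions 33–43; this primer anneals to the bottom strand there with its 3' end pointing downstream.
Taking the reverse complement of CTGGCTCCACAG gives CTGTGGAGCCAG, found at positions 94–105 on the template; the primer anneals here to the top strand with its 3' end pointing upstream.
Amplicon spans positions 33–105: 73 bp.

73 bp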